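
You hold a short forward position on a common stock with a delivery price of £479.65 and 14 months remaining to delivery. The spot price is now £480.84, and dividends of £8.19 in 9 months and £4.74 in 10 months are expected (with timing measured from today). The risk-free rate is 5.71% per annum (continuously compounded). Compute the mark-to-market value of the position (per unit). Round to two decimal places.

-£19.74

PV(remaining dividends) I = 8.19·e^(−0.0571·9/12) + 4.74·e^(−0.0571·10/12) = 12.3664
Current forward F = (S − I)·e^(rT) = (480.84 − 12.3664)·e^(0.0571·14/12) = 468.4736 × 1.068886 = 500.7449
Value (long) = (F − K)·e^(−rT) = (500.7449 − 479.65) × 0.935554 = 19.7354
Short position value = −(long value) = -£19.74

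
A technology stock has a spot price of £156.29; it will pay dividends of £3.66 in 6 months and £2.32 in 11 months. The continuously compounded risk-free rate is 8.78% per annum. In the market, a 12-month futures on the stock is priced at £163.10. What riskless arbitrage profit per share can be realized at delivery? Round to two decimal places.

PV(dividends) I = 3.66·e^(−0.0878·6/12) + 2.32·e^(−0.0878·11/12) = 5.6434
Fair futures F* = (S − I)·e^(rT) = (156.29 − 5.6434)·e^0.087800 = 150.6466 × 1.091770 = 164.4714
Market £163.10 < fair 164.4714: forward underpriced → reverse cash-and-carry (short the stock, invest proceeds at r, pay the dividends, go long the forward).
Profit at T = |F_mkt − F*| = |163.10 − 164.4714| = £1.37 per share

£1.37 per share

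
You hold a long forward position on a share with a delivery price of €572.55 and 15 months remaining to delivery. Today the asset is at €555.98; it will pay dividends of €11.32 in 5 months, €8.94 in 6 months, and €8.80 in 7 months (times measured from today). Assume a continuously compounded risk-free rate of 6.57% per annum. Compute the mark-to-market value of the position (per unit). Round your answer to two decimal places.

€0.44

PV(remaining dividends) I = 11.32·e^(−0.0657·5/12) + 8.94·e^(−0.0657·6/12) + 8.80·e^(−0.0657·7/12) = 28.1345
Current forward F = (S − I)·e^(rT) = (555.98 − 28.1345)·e^(0.0657·15/12) = 527.8455 × 1.085592 = 573.0249
Value (long) = (F − K)·e^(−rT) = (573.0249 − 572.55) × 0.921157 = 0.4375
Value = €0.44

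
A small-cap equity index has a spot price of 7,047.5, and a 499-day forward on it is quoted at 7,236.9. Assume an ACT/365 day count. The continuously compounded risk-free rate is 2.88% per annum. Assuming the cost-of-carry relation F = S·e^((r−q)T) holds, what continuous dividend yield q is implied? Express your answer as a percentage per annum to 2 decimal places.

From F = S·e^((r−q)T): (r − q) = ln(F/S)/T
ln(7236.9/7047.5) = ln(1.026875) = 0.026520
(r − q) = 0.026520 / (499/365) = 0.019398
q = r − ln(F/S)/T = 0.0288 − 0.019398 = 0.009402
q = 0.94%

0.94%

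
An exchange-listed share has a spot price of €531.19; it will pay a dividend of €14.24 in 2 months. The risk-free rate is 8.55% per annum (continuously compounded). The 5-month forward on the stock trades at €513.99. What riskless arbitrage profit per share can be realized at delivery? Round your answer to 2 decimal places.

PV(dividends) I = 14.24·e^(−0.0855·2/12) = 14.0385
Fair forward F* = (S − I)·e^(rT) = (531.19 − 14.0385)·e^0.035625 = 517.1515 × 1.036267 = 535.9070
Market €513.99 < fair 535.9070: forward underpriced → reverse cash-and-carry (short the stock, invest proceeds at r, pay the dividends, go long the forward).
Profit at T = |F_mkt − F*| = |513.99 − 535.9070| = €21.92 per share

€21.92 per share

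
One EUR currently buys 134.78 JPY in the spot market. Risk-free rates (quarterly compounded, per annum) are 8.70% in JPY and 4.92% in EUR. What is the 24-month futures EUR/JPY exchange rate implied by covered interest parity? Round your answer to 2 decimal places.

By covered interest parity, F = S · (1+r_JPY/4)^(4T) / (1+r_EUR/4)^(4T)
= 134.78 × 1.187838 / 1.102742 = 134.78 × 1.077168
F = 145.18 JPY per EUR

145.18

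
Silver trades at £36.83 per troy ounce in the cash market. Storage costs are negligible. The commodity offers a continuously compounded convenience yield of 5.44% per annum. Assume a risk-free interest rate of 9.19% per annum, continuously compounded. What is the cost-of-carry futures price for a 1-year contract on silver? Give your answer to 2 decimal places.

£38.24 per troy ounce

Net carry = r + u − y = 0.0919 + 0.0000 − 0.0544 = 0.0375
F = S·e^((r+u−y)T) = 36.83 · e^(0.0375 × 12/12) = 36.83 · e^0.037500
= 36.83 × 1.038212 = £38.24 per troy ounce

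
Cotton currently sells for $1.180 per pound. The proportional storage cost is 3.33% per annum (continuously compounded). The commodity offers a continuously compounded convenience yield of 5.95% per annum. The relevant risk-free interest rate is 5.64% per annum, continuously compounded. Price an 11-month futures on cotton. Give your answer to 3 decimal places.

$1.213 per pound

Net carry = r + u − y = 0.0564 + 0.0333 − 0.0595 = 0.0302
F = S·e^((r+u−y)T) = 1.180 · e^(0.0302 × 11/12) = 1.180 · e^0.027683
= 1.180 × 1.028070 = $1.213 per pound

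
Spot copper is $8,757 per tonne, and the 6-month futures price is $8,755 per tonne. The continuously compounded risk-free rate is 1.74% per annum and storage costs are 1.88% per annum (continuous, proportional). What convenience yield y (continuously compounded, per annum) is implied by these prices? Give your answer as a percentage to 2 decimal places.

F = S·e^((r+u−y)T) ⇒ (r+u−y) = ln(F/S)/T
ln(8755/8757) = -0.000228; /T ⇒ -0.000456
y = r + u − ln(F/S)/T = 0.0174 + 0.0188 + 0.000456 = 0.036656
y = 3.67%

3.67%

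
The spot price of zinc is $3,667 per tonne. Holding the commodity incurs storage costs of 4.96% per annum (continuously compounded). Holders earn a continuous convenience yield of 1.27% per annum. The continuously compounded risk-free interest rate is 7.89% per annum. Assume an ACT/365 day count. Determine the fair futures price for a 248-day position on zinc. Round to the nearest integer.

$3,967 per tonne

Net carry = r + u − y = 0.0789 + 0.0496 − 0.0127 = 0.1158
F = S·e^((r+u−y)T) = 3667 · e^(0.1158 × 248/365) = 3667 · e^0.078681
= 3667 × 1.081859 = $3,967 per tonne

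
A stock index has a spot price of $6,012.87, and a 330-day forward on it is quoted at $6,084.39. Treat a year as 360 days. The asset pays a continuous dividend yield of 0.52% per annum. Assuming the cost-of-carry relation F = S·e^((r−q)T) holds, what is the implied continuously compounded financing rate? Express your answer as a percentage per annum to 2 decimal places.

From F = S·e^((r−q)T): (r − q) = ln(F/S)/T
ln(6084.39/6012.87) = ln(1.011894) = 0.011824
(r − q) = 0.011824 / (330/360) = 0.012899
r = ln(F/S)/T + q = 0.012899 + 0.0052 = 0.018099
r = 1.81%

1.81%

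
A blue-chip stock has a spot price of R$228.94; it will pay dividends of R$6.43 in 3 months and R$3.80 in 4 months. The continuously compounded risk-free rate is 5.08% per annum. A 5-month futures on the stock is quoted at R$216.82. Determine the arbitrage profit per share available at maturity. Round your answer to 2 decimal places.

R$6.72 per share

PV(dividends) I = 6.43·e^(−0.0508·3/12) + 3.80·e^(−0.0508·4/12) = 10.0851
Fair futures F* = (S − I)·e^(rT) = (228.94 − 10.0851)·e^0.021167 = 218.8549 × 1.021393 = 223.5369
Market R$216.82 < fair 223.5369: forward underpriced → reverse cash-and-carry (short the stock, invest proceeds at r, pay the dividends, go long the forward).
Profit at T = |F_mkt − F*| = |216.82 − 223.5369| = R$6.72 per share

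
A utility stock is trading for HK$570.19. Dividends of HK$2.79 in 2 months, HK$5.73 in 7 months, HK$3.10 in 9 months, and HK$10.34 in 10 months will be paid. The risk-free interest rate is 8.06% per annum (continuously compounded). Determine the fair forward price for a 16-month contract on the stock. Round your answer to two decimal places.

PV(dividends) I = 2.79·e^(−0.0806·2/12) + 5.73·e^(−0.0806·7/12) + 3.10·e^(−0.0806·9/12) + 10.34·e^(−0.0806·10/12)
I = 2.7528 + 5.4668 + 2.9182 + 9.6683 = 20.8061
F = (S − I)·e^(rT) = (570.19 − 20.8061) · e^(0.0806·16/12)
= 549.3839 · e^0.107467 = 549.3839 × 1.113454 = HK$611.71

HK$611.71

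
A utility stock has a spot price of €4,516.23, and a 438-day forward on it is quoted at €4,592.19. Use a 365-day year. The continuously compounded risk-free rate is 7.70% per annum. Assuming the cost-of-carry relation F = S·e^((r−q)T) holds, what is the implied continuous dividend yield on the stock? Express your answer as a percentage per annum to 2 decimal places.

6.31%

From F = S·e^((r−q)T): (r − q) = ln(F/S)/T
ln(4592.19/4516.23) = ln(1.016819) = 0.016679
(r − q) = 0.016679 / (438/365) = 0.013899
q = r − ln(F/S)/T = 0.0770 − 0.013899 = 0.063101
q = 6.31%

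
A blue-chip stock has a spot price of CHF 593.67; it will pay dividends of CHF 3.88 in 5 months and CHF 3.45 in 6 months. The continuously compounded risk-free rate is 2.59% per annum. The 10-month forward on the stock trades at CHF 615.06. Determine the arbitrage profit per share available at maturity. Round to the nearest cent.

CHF 15.84 per share

PV(dividends) I = 3.88·e^(−0.0259·5/12) + 3.45·e^(−0.0259·6/12) = 7.2440
Fair forward F* = (S − I)·e^(rT) = (593.67 − 7.2440)·e^0.021583 = 586.4260 × 1.021818 = 599.2206
Market CHF 615.06 > fair 599.2206: forward overpriced → cash-and-carry (borrow at r, buy the stock and collect the dividends, short the forward).
Profit at T = |F_mkt − F*| = |615.06 − 599.2206| = CHF 15.84 per share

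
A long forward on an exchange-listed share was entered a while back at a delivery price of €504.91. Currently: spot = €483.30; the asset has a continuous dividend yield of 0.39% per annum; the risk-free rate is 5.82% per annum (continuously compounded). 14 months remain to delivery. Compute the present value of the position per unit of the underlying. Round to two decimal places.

Current fair forward for the remaining 14 months: F = S·e^((r − q)·T), (r − q) = 0.0582 − 0.0039 = 0.0543
F = 483.30 · e^(0.0543 × 14/12) = 483.30 × 1.065400 = 514.9078
Value of long forward = (F − K)·e^(−rT) = (514.9078 − 504.91) · e^(−0.0582·14/12)
= 9.9978 × 0.934354 = 9.34

€9.34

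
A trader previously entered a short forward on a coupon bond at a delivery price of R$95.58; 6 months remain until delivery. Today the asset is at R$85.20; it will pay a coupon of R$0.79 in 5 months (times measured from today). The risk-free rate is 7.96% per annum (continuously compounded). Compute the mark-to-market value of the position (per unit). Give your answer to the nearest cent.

PV(remaining coupons) I = 0.79·e^(−0.0796·5/12) = 0.7642
Current forward F = (S − I)·e^(rT) = (85.20 − 0.7642)·e^(0.0796·6/12) = 84.4358 × 1.040603 = 87.8641
Value (long) = (F − K)·e^(−rT) = (87.8641 − 95.58) × 0.960982 = -7.4148
Short position value = −(long value) = R$7.41

R$7.41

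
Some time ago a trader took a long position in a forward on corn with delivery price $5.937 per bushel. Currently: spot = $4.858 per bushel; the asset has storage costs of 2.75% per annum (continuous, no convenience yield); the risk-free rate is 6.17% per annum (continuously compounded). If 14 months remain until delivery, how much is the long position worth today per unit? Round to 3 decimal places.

Current fair forward for the remaining 14 months: F = S·e^((r + u)·T), (r + u) = 0.0617 + 0.0275 = 0.0892
F = 4.858 · e^(0.0892 × 14/12) = 4.858 × 1.109674 = 5.3908
Value of long forward = (F − K)·e^(−rT) = (5.3908 − 5.937) · e^(−0.0617·14/12)
= -0.5462 × 0.930546 = -0.508

-$0.508 per bushel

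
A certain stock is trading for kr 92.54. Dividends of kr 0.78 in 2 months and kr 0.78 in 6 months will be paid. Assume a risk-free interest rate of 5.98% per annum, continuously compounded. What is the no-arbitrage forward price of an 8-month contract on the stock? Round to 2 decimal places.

PV(dividends) I = 0.78·e^(−0.0598·2/12) + 0.78·e^(−0.0598·6/12)
I = 0.7723 + 0.7570 = 1.5293
F = (S − I)·e^(rT) = (92.54 − 1.5293) · e^(0.0598·8/12)
= 91.0107 · e^0.039867 = 91.0107 × 1.040672 = kr 94.71

kr 94.71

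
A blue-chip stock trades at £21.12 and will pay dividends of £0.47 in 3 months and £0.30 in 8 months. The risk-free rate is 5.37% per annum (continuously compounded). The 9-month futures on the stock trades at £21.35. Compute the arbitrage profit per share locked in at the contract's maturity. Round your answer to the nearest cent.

PV(dividends) I = 0.47·e^(−0.0537·3/12) + 0.30·e^(−0.0537·8/12) = 0.7532
Fair futures F* = (S − I)·e^(rT) = (21.12 − 0.7532)·e^0.040275 = 20.3668 × 1.041097 = 21.2038
Market £21.35 > fair 21.2038: forward overpriced → cash-and-carry (borrow at r, buy the stock and collect the dividends, short the forward).
Profit at T = |F_mkt − F*| = |21.35 − 21.2038| = £0.15 per share

£0.15 per share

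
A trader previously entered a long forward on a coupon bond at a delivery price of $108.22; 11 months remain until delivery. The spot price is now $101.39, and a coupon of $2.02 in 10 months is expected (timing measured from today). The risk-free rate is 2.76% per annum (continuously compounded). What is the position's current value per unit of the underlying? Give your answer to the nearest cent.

PV(remaining coupons) I = 2.02·e^(−0.0276·10/12) = 1.9741
Current forward F = (S − I)·e^(rT) = (101.39 − 1.9741)·e^(0.0276·11/12) = 99.4159 × 1.025623 = 101.9632
Value (long) = (F − K)·e^(−rT) = (101.9632 − 108.22) × 0.975017 = -6.1005
Value = -$6.10

-$6.10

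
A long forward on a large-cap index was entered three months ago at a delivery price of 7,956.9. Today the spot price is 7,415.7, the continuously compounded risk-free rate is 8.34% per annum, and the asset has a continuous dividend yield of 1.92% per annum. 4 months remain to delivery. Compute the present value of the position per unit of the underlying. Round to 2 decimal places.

-370.35

Current fair forward for the remaining 4 months: F = S·e^((r − q)·T), (r − q) = 0.0834 − 0.0192 = 0.0642
F = 7415.7 · e^(0.0642 × 4/12) = 7415.7 × 1.02163062 = 7576.1062
Value of long forward = (F − K)·e^(−rT) = (7576.1062 − 7956.9) · e^(−0.0834·4/12)
= -380.7938 × 0.97258286 = -370.35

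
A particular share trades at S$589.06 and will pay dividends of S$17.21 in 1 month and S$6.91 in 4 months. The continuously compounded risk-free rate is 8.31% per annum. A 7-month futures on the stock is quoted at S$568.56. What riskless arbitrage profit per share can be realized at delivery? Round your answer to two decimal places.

S$24.76 per share

PV(dividends) I = 17.21·e^(−0.0831·1/12) + 6.91·e^(−0.0831·4/12) = 23.8125
Fair futures F* = (S − I)·e^(rT) = (589.06 − 23.8125)·e^0.048475 = 565.2475 × 1.049669 = 593.3228
Market S$568.56 < fair 593.3228: forward underpriced → reverse cash-and-carry (short the stock, invest proceeds at r, pay the dividends, go long the forward).
Profit at T = |F_mkt − F*| = |568.56 − 593.3228| = S$24.76 per share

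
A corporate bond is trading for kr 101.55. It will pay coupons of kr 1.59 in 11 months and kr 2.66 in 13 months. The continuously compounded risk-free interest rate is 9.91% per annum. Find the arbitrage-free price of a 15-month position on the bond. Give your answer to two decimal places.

PV(coupons) I = 1.59·e^(−0.0991·11/12) + 2.66·e^(−0.0991·13/12)
I = 1.4519 + 2.3892 = 3.8411
F = (S − I)·e^(rT) = (101.55 − 3.8411) · e^(0.0991·15/12)
= 97.7089 · e^0.123875 = 97.7089 × 1.131874 = kr 110.59

kr 110.59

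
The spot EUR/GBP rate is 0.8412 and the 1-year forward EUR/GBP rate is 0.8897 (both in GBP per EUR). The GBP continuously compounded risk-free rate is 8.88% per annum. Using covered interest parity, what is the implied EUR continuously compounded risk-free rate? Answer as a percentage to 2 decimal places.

F = S·e^((r_GBP − r_EUR)T) ⇒ r_EUR = r_GBP − ln(F/S)/T
ln(0.8897/0.8412) = 0.056055; /(12/12) = 0.056055
r_EUR = 0.0888 − 0.056055 = 0.032745
r_EUR = 3.27%

3.27%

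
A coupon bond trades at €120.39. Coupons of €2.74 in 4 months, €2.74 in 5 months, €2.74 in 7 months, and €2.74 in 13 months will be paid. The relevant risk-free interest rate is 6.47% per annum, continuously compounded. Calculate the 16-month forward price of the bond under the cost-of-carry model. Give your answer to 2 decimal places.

€119.75

PV(coupons) I = 2.74·e^(−0.0647·4/12) + 2.74·e^(−0.0647·5/12) + 2.74·e^(−0.0647·7/12) + 2.74·e^(−0.0647·13/12)
I = 2.6815 + 2.6671 + 2.6385 + 2.5545 = 10.5416
F = (S − I)·e^(rT) = (120.39 − 10.5416) · e^(0.0647·16/12)
= 109.8484 · e^0.086267 = 109.8484 × 1.090097 = €119.75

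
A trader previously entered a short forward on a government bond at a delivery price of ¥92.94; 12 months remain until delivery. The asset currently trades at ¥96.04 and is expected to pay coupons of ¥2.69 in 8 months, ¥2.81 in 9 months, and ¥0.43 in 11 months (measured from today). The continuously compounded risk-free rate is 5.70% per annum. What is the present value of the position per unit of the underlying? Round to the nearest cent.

-¥2.56

PV(remaining coupons) I = 2.69·e^(−0.0570·8/12) + 2.81·e^(−0.0570·9/12) + 0.43·e^(−0.0570·11/12) = 5.6902
Current forward F = (S − I)·e^(rT) = (96.04 − 5.6902)·e^(0.0570·12/12) = 90.3498 × 1.058656 = 95.6494
Value (long) = (F − K)·e^(−rT) = (95.6494 − 92.94) × 0.944594 = 2.5593
Short position value = −(long value) = -¥2.56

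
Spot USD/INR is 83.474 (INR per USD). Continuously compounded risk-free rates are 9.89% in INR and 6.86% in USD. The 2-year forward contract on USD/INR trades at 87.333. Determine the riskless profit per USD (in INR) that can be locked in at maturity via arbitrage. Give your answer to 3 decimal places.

1.356 per USD (in INR)

Fair forward: F* = S·e^(carry·T), with carry = (r_INR − r_USD) = 0.0989 − 0.0686 = 0.0303
F* = 83.474 · e^(0.0303 × 2) = 83.474 · e^0.060600 = 83.474 × 1.062474 = 88.6890
Market 87.333 < fair 88.6890: forward underpriced → reverse cash-and-carry (short spot, go long the forward).
At maturity, profit = |F_mkt − F*| = |87.333 − 88.6890| = 1.356 per USD (in INR)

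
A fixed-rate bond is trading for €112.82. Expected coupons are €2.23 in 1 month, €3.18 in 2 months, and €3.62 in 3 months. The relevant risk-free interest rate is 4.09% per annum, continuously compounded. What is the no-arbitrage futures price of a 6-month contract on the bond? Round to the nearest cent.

PV(coupons) I = 2.23·e^(−0.0409·1/12) + 3.18·e^(−0.0409·2/12) + 3.62·e^(−0.0409·3/12)
I = 2.2224 + 3.1584 + 3.5832 = 8.9640
F = (S − I)·e^(rT) = (112.82 − 8.9640) · e^(0.0409·6/12)
= 103.8560 · e^0.020450 = 103.8560 × 1.020661 = €106.00

€106.00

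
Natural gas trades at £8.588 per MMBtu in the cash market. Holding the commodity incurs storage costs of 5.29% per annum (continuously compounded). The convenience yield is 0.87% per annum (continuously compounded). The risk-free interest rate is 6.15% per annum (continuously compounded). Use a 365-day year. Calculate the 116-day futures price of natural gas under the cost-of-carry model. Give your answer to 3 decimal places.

Net carry = r + u − y = 0.0615 + 0.0529 − 0.0087 = 0.1057
F = S·e^((r+u−y)T) = 8.588 · e^(0.1057 × 116/365) = 8.588 · e^0.033592
= 8.588 × 1.034163 = £8.881 per MMBtu

£8.881 per MMBtu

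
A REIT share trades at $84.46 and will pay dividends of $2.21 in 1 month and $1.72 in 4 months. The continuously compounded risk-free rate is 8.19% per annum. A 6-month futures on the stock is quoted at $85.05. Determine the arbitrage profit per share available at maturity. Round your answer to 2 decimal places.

PV(dividends) I = 2.21·e^(−0.0819·1/12) + 1.72·e^(−0.0819·4/12) = 3.8686
Fair futures F* = (S − I)·e^(rT) = (84.46 − 3.8686)·e^0.040950 = 80.5914 × 1.041800 = 83.9601
Market $85.05 > fair 83.9601: forward overpriced → cash-and-carry (borrow at r, buy the stock and collect the dividends, short the forward).
Profit at T = |F_mkt − F*| = |85.05 − 83.9601| = $1.09 per share

$1.09 per share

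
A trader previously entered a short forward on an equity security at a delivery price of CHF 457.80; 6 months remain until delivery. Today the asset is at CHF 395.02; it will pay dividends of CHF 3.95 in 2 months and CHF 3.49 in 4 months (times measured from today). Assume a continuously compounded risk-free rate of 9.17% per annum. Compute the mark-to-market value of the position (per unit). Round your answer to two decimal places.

PV(remaining dividends) I = 3.95·e^(−0.0917·2/12) + 3.49·e^(−0.0917·4/12) = 7.2750
Current forward F = (S − I)·e^(rT) = (395.02 − 7.2750)·e^(0.0917·6/12) = 387.7450 × 1.046917 = 405.9368
Value (long) = (F − K)·e^(−rT) = (405.9368 − 457.80) × 0.955185 = -49.5390
Short position value = −(long value) = CHF 49.54

CHF 49.54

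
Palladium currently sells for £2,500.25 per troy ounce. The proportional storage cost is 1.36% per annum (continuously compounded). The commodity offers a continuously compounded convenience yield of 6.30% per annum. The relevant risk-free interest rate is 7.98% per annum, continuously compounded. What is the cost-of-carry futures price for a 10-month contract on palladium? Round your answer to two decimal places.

£2,564.40 per troy ounce

Net carry = r + u − y = 0.0798 + 0.0136 − 0.0630 = 0.0304
F = S·e^((r+u−y)T) = 2500.25 · e^(0.0304 × 10/12) = 2500.25 · e^0.02533333
= 2500.25 × 1.02565695 = £2,564.40 per troy ounce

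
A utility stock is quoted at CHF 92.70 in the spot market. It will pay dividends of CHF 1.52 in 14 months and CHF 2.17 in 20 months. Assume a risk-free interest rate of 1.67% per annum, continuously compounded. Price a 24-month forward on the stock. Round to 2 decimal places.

PV(dividends) I = 1.52·e^(−0.0167·14/12) + 2.17·e^(−0.0167·20/12)
I = 1.4907 + 2.1104 = 3.6011
F = (S − I)·e^(rT) = (92.70 − 3.6011) · e^(0.0167·24/12)
= 89.0989 · e^0.033400 = 89.0989 × 1.033964 = CHF 92.13

CHF 92.13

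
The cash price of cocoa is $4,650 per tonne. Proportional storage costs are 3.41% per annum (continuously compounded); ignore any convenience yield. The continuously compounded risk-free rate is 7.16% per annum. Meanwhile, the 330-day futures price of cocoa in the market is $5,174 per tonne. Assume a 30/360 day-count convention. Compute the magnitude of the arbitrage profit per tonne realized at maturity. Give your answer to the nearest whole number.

$51 per tonne

Fair futures: F* = S·e^(carry·T), with carry = (r + u) = 0.0716 + 0.0341 = 0.1057
F* = 4650 · e^(0.1057 × 330/360) = 4650 · e^0.096892 = 4650 × 1.101741 = $5123.0957
Market $5174 > fair $5123.0957: forward overpriced → cash-and-carry (buy spot, short the forward).
At maturity, profit = |F_mkt − F*| = |5174 − 5123.0957| = $51 per tonne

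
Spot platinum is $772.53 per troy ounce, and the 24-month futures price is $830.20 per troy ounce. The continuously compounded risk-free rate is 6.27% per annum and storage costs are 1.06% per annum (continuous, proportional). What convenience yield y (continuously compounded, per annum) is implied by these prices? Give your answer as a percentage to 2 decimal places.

3.73%

F = S·e^((r+u−y)T) ⇒ (r+u−y) = ln(F/S)/T
ln(830.20/772.53) = 0.071996; /T ⇒ 0.035998
y = r + u − ln(F/S)/T = 0.0627 + 0.0106 − 0.035998 = 0.037302
y = 3.73%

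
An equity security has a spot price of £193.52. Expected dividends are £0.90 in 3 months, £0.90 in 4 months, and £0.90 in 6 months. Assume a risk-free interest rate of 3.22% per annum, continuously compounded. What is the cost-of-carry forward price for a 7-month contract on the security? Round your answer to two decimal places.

£194.47

PV(dividends) I = 0.90·e^(−0.0322·3/12) + 0.90·e^(−0.0322·4/12) + 0.90·e^(−0.0322·6/12)
I = 0.8928 + 0.8904 + 0.8856 = 2.6688
F = (S − I)·e^(rT) = (193.52 − 2.6688) · e^(0.0322·7/12)
= 190.8512 · e^0.018783 = 190.8512 × 1.018961 = £194.47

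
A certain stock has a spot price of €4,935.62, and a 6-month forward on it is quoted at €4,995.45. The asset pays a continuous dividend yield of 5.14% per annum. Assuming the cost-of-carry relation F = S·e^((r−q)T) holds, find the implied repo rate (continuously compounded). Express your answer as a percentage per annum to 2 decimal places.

7.55%

From F = S·e^((r−q)T): (r − q) = ln(F/S)/T
ln(4995.45/4935.62) = ln(1.012122) = 0.012049
(r − q) = 0.012049 / (6/12) = 0.024098
r = ln(F/S)/T + q = 0.024098 + 0.0514 = 0.075498
r = 7.55%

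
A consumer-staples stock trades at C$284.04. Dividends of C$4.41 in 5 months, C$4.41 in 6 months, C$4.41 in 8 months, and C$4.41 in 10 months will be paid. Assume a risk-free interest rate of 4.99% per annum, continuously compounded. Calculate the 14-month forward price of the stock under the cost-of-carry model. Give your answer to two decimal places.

C$282.92

PV(dividends) I = 4.41·e^(−0.0499·5/12) + 4.41·e^(−0.0499·6/12) + 4.41·e^(−0.0499·8/12) + 4.41·e^(−0.0499·10/12)
I = 4.3193 + 4.3013 + 4.2657 + 4.2304 = 17.1167
F = (S − I)·e^(rT) = (284.04 − 17.1167) · e^(0.0499·14/12)
= 266.9233 · e^0.058217 = 266.9233 × 1.059945 = C$282.92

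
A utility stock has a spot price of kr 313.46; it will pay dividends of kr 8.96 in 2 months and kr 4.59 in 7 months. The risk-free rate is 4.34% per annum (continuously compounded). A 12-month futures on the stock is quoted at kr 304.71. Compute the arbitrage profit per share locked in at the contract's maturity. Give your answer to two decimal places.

kr 8.69 per share

PV(dividends) I = 8.96·e^(−0.0434·2/12) + 4.59·e^(−0.0434·7/12) = 13.3707
Fair futures F* = (S − I)·e^(rT) = (313.46 − 13.3707)·e^0.043400 = 300.0893 × 1.044356 = 313.4001
Market kr 304.71 < fair 313.4001: forward underpriced → reverse cash-and-carry (short the stock, invest proceeds at r, pay the dividends, go long the forward).
Profit at T = |F_mkt − F*| = |304.71 − 313.4001| = kr 8.69 per share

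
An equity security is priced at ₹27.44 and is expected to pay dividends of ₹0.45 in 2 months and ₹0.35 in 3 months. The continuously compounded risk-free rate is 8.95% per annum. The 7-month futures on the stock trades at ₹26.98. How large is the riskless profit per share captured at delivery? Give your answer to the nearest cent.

PV(dividends) I = 0.45·e^(−0.0895·2/12) + 0.35·e^(−0.0895·3/12) = 0.7856
Fair futures F* = (S − I)·e^(rT) = (27.44 − 0.7856)·e^0.052208 = 26.6544 × 1.053595 = 28.0829
Market ₹26.98 < fair 28.0829: forward underpriced → reverse cash-and-carry (short the stock, invest proceeds at r, pay the dividends, go long the forward).
Profit at T = |F_mkt − F*| = |26.98 − 28.0829| = ₹1.10 per share

₹1.10 per share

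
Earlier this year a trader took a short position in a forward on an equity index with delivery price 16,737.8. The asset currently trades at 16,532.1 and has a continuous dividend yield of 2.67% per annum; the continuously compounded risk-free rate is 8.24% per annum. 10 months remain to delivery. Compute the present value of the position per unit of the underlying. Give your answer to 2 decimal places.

Current fair forward for the remaining 10 months: F = S·e^((r − q)·T), (r − q) = 0.0824 − 0.0267 = 0.0557
F = 16532.1 · e^(0.0557 × 10/12) = 16532.1 × 1.04751078 = 17317.5530
Value of long forward = (F − K)·e^(−rT) = (17317.5530 − 16737.8) · e^(−0.0824·10/12)
= 579.7530 × 0.93363784 = 541.28
Short position value = −(long value) = -541.28

-541.28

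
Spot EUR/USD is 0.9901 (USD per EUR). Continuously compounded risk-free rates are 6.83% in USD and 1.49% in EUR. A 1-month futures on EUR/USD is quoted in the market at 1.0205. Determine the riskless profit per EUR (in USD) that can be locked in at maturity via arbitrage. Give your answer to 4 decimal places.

0.0260 per EUR (in USD)

Fair futures: F* = S·e^(carry·T), with carry = (r_USD − r_EUR) = 0.0683 − 0.0149 = 0.0534
F* = 0.9901 · e^(0.0534 × 1/12) = 0.9901 · e^0.004450 = 0.9901 × 1.004460 = 0.9945
Market 1.0205 > fair 0.9945: forward overpriced → cash-and-carry (buy spot, short the forward).
At maturity, profit = |F_mkt − F*| = |1.0205 − 0.9945| = 0.0260 per EUR (in USD)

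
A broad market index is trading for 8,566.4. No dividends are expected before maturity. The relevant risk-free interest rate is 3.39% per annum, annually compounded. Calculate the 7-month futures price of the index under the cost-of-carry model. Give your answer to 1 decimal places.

F = S · (1+r)^T
= 8566.4 × 1.019638
F = 8,734.6

8,734.6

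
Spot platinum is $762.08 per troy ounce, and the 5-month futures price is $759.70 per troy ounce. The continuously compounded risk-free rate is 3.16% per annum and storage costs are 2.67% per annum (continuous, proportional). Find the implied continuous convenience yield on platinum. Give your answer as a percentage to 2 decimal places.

6.58%

F = S·e^((r+u−y)T) ⇒ (r+u−y) = ln(F/S)/T
ln(759.70/762.08) = -0.003128; /T ⇒ -0.007507
y = r + u − ln(F/S)/T = 0.0316 + 0.0267 + 0.007507 = 0.065807
y = 6.58%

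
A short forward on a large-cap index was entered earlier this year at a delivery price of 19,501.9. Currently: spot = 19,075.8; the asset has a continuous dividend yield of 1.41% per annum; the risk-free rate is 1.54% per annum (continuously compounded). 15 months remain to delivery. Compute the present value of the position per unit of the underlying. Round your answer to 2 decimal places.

387.54

Current fair forward for the remaining 15 months: F = S·e^((r − q)·T), (r − q) = 0.0154 − 0.0141 = 0.0013
F = 19075.8 · e^(0.0013 × 15/12) = 19075.8 × 1.00162632 = 19106.8234
Value of long forward = (F − K)·e^(−rT) = (19106.8234 − 19501.9) · e^(−0.0154·15/12)
= -395.0766 × 0.98093410 = -387.54
Short position value = −(long value) = 387.54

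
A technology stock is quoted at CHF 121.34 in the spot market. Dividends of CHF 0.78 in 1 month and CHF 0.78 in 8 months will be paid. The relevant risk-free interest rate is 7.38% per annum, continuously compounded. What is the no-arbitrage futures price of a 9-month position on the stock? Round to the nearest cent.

CHF 126.64

PV(dividends) I = 0.78·e^(−0.0738·1/12) + 0.78·e^(−0.0738·8/12)
I = 0.7752 + 0.7426 = 1.5178
F = (S − I)·e^(rT) = (121.34 − 1.5178) · e^(0.0738·9/12)
= 119.8222 · e^0.055350 = 119.8222 × 1.056910 = CHF 126.64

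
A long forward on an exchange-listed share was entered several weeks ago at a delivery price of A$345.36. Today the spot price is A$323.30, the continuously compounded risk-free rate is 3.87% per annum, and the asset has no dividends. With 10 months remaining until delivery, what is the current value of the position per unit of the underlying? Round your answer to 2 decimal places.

Current fair forward for the remaining 10 months: F = S·e^(r·T), r = 0.0387
F = 323.30 · e^(0.0387 × 10/12) = 323.30 × 1.032776 = 333.8965
Value of long forward = (F − K)·e^(−rT) = (333.8965 − 345.36) · e^(−0.0387·10/12)
= -11.4635 × 0.968264 = -11.10

-A$11.10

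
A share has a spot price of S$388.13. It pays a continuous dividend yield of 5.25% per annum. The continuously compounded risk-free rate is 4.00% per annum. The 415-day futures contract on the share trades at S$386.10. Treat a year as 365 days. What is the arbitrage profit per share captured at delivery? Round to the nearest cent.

Fair futures: F* = S·e^(carry·T), with carry = (r − q) = 0.0400 − 0.0525 = -0.0125
F* = 388.13 · e^(-0.0125 × 415/365) = 388.13 · e^-0.014212 = 388.13 × 0.985889 = S$382.6531
Market S$386.10 > fair S$382.6531: forward overpriced → cash-and-carry (buy spot, short the forward).
At maturity, profit = |F_mkt − F*| = |386.10 − 382.6531| = S$3.45 per share

S$3.45 per share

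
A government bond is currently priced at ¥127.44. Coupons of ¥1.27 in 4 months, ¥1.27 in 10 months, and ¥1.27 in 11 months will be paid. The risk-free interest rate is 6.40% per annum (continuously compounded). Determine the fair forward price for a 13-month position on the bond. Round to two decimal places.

¥132.68

PV(coupons) I = 1.27·e^(−0.0640·4/12) + 1.27·e^(−0.0640·10/12) + 1.27·e^(−0.0640·11/12)
I = 1.2432 + 1.2040 + 1.1976 = 3.6448
F = (S − I)·e^(rT) = (127.44 − 3.6448) · e^(0.0640·13/12)
= 123.7952 · e^0.069333 = 123.7952 × 1.071793 = ¥132.68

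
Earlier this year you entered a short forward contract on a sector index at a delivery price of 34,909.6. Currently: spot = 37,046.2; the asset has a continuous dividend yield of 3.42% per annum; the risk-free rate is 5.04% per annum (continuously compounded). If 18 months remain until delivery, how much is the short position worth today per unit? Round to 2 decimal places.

Current fair forward for the remaining 18 months: F = S·e^((r − q)·T), (r − q) = 0.0504 − 0.0342 = 0.0162
F = 37046.2 · e^(0.0162 × 18/12) = 37046.2 × 1.02459765 = 37957.4495
Value of long forward = (F − K)·e^(−rT) = (37957.4495 − 34909.6) · e^(−0.0504·18/12)
= 3047.8495 × 0.92718701 = 2825.93
Short position value = −(long value) = -2825.93

-2825.93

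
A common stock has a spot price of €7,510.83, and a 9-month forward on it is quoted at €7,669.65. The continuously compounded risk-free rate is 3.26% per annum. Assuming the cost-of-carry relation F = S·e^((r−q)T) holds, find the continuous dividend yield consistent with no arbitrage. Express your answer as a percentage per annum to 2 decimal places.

0.47%

From F = S·e^((r−q)T): (r − q) = ln(F/S)/T
ln(7669.65/7510.83) = ln(1.021145) = 0.020925
(r − q) = 0.020925 / (9/12) = 0.027900
q = r − ln(F/S)/T = 0.0326 − 0.027900 = 0.004700
q = 0.47%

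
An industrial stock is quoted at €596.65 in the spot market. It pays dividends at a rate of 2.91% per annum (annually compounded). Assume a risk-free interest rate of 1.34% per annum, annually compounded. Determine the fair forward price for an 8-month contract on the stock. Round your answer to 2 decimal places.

F = S · (1+r)^T / (1+q)^T
= 596.65 × 1.008914 / 1.019307 = 596.65 × 0.989804
F = €590.57

€590.57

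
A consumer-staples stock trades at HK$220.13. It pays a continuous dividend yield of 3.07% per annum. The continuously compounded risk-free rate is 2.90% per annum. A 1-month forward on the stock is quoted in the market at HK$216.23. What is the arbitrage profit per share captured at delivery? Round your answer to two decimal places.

HK$3.87 per share

Fair forward: F* = S·e^(carry·T), with carry = (r − q) = 0.0290 − 0.0307 = -0.0017
F* = 220.13 · e^(-0.0017 × 1/12) = 220.13 · e^-0.000142 = 220.13 × 0.999858 = HK$220.0987
Market HK$216.23 < fair HK$220.0987: forward underpriced → reverse cash-and-carry (short spot, go long the forward).
At maturity, profit = |F_mkt − F*| = |216.23 − 220.0987| = HK$3.87 per share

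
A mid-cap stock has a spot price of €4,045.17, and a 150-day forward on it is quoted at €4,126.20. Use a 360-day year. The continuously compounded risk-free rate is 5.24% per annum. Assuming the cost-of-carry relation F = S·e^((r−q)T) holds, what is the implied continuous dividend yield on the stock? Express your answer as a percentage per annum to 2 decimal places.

From F = S·e^((r−q)T): (r − q) = ln(F/S)/T
ln(4126.20/4045.17) = ln(1.020031) = 0.019833
(r − q) = 0.019833 / (150/360) = 0.047599
q = r − ln(F/S)/T = 0.0524 − 0.047599 = 0.004801
q = 0.48%

0.48%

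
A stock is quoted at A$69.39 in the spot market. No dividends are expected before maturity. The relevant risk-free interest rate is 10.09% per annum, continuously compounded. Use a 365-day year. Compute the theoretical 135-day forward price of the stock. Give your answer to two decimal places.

A$72.03

F = S·e^(rT) = 69.39 · e^(0.1009 × 135/365)
= 69.39 · e^0.037319 = 69.39 × 1.038024
F = A$72.03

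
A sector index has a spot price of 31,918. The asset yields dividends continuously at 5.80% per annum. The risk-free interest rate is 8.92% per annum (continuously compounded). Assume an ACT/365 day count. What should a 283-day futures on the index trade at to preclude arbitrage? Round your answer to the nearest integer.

32,700

F = S·e^((r − q)T) = 31918 · e^((0.0892 − 0.0580) × 283/365)
= 31918 · e^0.024191 = 31918 × 1.024486
F = 32,700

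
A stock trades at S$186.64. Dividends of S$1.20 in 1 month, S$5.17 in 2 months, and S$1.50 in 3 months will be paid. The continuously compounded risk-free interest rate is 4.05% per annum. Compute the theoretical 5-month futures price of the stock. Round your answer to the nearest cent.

S$181.87

PV(dividends) I = 1.20·e^(−0.0405·1/12) + 5.17·e^(−0.0405·2/12) + 1.50·e^(−0.0405·3/12)
I = 1.1960 + 5.1352 + 1.4849 = 7.8161
F = (S − I)·e^(rT) = (186.64 − 7.8161) · e^(0.0405·5/12)
= 178.8239 · e^0.016875 = 178.8239 × 1.017018 = S$181.87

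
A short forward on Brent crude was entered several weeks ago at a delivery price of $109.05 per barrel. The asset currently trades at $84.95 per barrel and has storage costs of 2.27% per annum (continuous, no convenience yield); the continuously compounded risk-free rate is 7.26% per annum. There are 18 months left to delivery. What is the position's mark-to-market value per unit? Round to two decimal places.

$9.91 per barrel

Current fair forward for the remaining 18 months: F = S·e^((r + u)·T), (r + u) = 0.0726 + 0.0227 = 0.0953
F = 84.95 · e^(0.0953 × 18/12) = 84.95 × 1.153672 = 98.0044
Value of long forward = (F − K)·e^(−rT) = (98.0044 − 109.05) · e^(−0.0726·18/12)
= -11.0456 × 0.896820 = -9.91
Short position value = −(long value) = $9.91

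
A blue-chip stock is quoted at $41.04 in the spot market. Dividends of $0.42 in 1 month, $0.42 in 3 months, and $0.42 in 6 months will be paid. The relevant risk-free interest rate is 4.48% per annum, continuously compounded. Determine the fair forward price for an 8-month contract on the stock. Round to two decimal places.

$41.00

PV(dividends) I = 0.42·e^(−0.0448·1/12) + 0.42·e^(−0.0448·3/12) + 0.42·e^(−0.0448·6/12)
I = 0.4184 + 0.4153 + 0.4107 = 1.2444
F = (S − I)·e^(rT) = (41.04 − 1.2444) · e^(0.0448·8/12)
= 39.7956 · e^0.029867 = 39.7956 × 1.030317 = $41.00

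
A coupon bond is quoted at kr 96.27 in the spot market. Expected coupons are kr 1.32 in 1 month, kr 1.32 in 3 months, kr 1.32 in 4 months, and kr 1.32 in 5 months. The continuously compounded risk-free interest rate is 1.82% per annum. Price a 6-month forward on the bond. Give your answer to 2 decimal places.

kr 91.85

PV(coupons) I = 1.32·e^(−0.0182·1/12) + 1.32·e^(−0.0182·3/12) + 1.32·e^(−0.0182·4/12) + 1.32·e^(−0.0182·5/12)
I = 1.3180 + 1.3140 + 1.3120 + 1.3100 = 5.2540
F = (S − I)·e^(rT) = (96.27 − 5.2540) · e^(0.0182·6/12)
= 91.0160 · e^0.009100 = 91.0160 × 1.009142 = kr 91.85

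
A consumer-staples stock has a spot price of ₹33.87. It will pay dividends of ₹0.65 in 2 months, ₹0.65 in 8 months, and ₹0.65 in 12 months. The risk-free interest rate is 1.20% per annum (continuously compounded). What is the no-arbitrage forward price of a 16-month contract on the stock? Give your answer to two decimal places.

PV(dividends) I = 0.65·e^(−0.0120·2/12) + 0.65·e^(−0.0120·8/12) + 0.65·e^(−0.0120·12/12)
I = 0.6487 + 0.6448 + 0.6422 = 1.9357
F = (S − I)·e^(rT) = (33.87 − 1.9357) · e^(0.0120·16/12)
= 31.9343 · e^0.016000 = 31.9343 × 1.016129 = ₹32.45

₹32.45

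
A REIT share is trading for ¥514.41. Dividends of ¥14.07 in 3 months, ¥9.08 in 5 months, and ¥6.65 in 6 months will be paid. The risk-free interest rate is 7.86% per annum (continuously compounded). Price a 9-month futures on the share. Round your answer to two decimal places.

PV(dividends) I = 14.07·e^(−0.0786·3/12) + 9.08·e^(−0.0786·5/12) + 6.65·e^(−0.0786·6/12)
I = 13.7962 + 8.7874 + 6.3937 = 28.9773
F = (S − I)·e^(rT) = (514.41 − 28.9773) · e^(0.0786·9/12)
= 485.4327 · e^0.058950 = 485.4327 × 1.060722 = ¥514.91

¥514.91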